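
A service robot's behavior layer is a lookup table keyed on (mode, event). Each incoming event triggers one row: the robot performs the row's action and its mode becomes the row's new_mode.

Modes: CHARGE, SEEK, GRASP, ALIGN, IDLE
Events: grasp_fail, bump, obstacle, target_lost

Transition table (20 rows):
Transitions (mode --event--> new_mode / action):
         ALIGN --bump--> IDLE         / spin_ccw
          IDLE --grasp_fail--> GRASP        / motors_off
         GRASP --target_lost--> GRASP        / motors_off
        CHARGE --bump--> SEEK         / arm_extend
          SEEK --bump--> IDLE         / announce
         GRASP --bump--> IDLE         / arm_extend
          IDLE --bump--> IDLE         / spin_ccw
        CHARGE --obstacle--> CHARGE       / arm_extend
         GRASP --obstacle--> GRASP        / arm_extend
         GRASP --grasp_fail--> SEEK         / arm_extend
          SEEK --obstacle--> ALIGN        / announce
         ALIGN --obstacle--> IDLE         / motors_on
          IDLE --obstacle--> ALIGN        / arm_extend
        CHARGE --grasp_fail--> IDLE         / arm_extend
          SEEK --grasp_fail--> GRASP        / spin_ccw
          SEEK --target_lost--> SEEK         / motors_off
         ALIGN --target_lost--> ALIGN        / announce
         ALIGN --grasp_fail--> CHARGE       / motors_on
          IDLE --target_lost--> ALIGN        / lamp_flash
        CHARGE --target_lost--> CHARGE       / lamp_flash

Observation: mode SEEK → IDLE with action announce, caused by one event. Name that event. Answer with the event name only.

bump

try grasp_fail: (SEEK, grasp_fail) → (GRASP, spin_ccw)
try bump: (SEEK, bump) → (IDLE, announce)  ← matches
try obstacle: (SEEK, obstacle) → (ALIGN, announce)
try target_lost: (SEEK, target_lost) → (SEEK, motors_off)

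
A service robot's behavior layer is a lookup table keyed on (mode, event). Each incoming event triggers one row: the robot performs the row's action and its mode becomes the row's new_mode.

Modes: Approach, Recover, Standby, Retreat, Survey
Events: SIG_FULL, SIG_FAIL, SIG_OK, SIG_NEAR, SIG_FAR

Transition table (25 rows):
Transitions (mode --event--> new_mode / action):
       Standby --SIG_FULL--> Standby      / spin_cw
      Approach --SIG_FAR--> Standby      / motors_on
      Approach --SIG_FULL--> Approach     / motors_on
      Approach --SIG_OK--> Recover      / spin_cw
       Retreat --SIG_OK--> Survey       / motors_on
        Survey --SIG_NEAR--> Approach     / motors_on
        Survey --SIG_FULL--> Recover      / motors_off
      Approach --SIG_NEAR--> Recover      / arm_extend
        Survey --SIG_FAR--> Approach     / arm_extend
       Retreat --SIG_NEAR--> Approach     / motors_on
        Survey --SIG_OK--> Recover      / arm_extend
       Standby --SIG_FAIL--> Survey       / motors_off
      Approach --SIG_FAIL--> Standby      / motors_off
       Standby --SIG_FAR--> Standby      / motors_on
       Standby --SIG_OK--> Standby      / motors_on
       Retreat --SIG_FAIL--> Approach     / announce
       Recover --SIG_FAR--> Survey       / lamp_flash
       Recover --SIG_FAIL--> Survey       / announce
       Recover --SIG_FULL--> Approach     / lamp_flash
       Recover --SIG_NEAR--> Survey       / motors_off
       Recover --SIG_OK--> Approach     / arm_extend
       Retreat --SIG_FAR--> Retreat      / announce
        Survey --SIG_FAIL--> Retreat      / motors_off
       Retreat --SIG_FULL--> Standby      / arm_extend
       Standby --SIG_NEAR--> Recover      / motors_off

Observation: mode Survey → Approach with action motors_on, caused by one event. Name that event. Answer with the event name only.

try SIG_FULL: (Survey, SIG_FULL) → (Recover, motors_off)
try SIG_FAIL: (Survey, SIG_FAIL) → (Retreat, motors_off)
try SIG_OK: (Survey, SIG_OK) → (Recover, arm_extend)
try SIG_NEAR: (Survey, SIG_NEAR) → (Approach, motors_on)  ← matches
try SIG_FAR: (Survey, SIG_FAR) → (Approach, arm_extend)

SIG_NEAR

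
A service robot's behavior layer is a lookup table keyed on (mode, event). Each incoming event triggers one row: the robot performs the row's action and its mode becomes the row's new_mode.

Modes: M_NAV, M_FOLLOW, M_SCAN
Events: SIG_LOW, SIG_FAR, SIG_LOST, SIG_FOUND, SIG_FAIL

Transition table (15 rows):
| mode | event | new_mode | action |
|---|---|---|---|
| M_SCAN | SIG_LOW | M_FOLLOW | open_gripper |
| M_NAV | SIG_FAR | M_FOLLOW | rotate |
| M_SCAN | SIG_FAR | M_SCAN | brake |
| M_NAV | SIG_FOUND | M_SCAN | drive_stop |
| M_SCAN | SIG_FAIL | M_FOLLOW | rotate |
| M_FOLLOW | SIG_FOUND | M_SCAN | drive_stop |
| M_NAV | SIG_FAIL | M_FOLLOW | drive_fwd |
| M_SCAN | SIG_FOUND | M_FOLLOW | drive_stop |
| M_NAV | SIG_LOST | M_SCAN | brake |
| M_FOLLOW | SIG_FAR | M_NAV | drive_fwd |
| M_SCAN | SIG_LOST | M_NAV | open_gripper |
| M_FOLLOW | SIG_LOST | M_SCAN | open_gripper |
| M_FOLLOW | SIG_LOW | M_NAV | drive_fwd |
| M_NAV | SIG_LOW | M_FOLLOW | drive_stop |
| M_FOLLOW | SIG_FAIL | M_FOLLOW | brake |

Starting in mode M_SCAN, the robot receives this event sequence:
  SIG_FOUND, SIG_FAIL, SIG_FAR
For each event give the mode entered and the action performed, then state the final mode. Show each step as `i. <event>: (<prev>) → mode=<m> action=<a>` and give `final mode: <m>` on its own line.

final mode: M_NAV

1. SIG_FOUND: (M_SCAN) → mode=M_FOLLOW action=drive_stop
2. SIG_FAIL: (M_FOLLOW) → mode=M_FOLLOW action=brake
3. SIG_FAR: (M_FOLLOW) → mode=M_NAV action=drive_fwd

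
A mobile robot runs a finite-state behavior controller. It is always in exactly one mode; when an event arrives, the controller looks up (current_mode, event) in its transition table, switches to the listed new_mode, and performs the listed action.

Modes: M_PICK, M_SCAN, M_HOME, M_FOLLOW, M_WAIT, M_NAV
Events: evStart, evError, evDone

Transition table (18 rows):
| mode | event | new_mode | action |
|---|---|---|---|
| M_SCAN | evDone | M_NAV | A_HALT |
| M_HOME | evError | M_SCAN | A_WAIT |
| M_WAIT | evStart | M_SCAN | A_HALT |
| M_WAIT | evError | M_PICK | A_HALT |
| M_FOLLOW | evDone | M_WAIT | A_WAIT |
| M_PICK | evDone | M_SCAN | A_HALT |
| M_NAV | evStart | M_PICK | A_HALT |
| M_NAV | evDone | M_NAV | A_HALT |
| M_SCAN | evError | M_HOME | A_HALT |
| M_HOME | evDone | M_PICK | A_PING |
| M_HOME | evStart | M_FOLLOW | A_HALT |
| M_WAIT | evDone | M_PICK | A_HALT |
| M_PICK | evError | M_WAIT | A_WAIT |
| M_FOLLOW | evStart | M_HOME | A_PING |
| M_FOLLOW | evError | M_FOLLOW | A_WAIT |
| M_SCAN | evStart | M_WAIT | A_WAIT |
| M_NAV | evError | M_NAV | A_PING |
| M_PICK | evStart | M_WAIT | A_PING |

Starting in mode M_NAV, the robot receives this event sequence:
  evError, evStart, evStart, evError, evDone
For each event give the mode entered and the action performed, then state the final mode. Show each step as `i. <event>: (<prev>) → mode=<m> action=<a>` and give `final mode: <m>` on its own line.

1. evError: (M_NAV) → mode=M_NAV action=A_PING
2. evStart: (M_NAV) → mode=M_PICK action=A_HALT
3. evStart: (M_PICK) → mode=M_WAIT action=A_PING
4. evError: (M_WAIT) → mode=M_PICK action=A_HALT
5. evDone: (M_PICK) → mode=M_SCAN action=A_HALT

final mode: M_SCAN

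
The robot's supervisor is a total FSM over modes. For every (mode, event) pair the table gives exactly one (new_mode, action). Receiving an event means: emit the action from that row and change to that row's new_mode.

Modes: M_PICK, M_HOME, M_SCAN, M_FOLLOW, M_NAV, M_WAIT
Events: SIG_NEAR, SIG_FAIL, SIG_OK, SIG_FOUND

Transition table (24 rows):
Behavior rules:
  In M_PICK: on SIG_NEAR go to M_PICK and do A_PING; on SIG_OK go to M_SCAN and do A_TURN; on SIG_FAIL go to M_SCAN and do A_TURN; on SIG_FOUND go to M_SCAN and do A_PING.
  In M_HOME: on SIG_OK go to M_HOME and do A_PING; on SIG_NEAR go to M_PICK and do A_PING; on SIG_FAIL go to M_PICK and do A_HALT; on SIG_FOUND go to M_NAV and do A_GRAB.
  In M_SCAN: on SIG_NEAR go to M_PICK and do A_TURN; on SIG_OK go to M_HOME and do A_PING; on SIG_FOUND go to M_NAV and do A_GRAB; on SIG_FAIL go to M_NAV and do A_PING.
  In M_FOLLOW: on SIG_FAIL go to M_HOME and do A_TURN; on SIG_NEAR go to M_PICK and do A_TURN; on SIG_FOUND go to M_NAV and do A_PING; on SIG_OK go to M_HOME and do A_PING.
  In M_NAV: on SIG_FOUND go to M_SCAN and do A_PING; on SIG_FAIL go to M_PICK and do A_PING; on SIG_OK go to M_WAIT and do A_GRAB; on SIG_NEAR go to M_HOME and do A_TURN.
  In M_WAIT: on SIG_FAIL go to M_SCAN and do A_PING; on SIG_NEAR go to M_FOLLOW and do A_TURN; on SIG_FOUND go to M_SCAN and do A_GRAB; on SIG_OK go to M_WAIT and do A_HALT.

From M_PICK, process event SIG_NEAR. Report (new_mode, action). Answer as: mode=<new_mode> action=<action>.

mode=M_PICK action=A_PING

current mode = M_PICK; filter table to that mode:
  (M_PICK, SIG_NEAR) → (M_PICK, A_PING)  ← event matches
  (M_PICK, SIG_OK) → (M_SCAN, A_TURN)
  (M_PICK, SIG_FAIL) → (M_SCAN, A_TURN)
  (M_PICK, SIG_FOUND) → (M_SCAN, A_PING)
event = SIG_NEAR selects (M_PICK, A_PING)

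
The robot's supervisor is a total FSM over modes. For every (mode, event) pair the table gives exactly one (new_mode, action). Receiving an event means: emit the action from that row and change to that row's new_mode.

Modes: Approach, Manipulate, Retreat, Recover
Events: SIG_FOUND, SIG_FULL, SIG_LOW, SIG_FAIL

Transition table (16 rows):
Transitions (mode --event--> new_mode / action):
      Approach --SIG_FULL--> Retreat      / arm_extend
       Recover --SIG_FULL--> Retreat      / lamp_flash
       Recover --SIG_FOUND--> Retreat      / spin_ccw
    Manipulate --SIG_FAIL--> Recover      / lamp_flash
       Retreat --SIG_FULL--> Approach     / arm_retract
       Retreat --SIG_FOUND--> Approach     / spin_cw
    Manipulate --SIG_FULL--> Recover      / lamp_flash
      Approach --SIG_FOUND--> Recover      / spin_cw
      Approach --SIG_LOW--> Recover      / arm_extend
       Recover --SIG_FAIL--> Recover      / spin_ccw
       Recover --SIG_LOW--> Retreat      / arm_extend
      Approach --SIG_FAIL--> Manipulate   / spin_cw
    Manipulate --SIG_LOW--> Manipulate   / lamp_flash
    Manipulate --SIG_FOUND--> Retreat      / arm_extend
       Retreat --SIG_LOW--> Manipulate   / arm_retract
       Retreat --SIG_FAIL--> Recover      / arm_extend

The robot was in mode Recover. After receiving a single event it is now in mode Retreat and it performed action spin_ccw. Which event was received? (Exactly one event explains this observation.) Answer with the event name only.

SIG_FOUND

try SIG_FOUND: (Recover, SIG_FOUND) → (Retreat, spin_ccw)  ← matches
try SIG_FULL: (Recover, SIG_FULL) → (Retreat, lamp_flash)
try SIG_LOW: (Recover, SIG_LOW) → (Retreat, arm_extend)
try SIG_FAIL: (Recover, SIG_FAIL) → (Recover, spin_ccw)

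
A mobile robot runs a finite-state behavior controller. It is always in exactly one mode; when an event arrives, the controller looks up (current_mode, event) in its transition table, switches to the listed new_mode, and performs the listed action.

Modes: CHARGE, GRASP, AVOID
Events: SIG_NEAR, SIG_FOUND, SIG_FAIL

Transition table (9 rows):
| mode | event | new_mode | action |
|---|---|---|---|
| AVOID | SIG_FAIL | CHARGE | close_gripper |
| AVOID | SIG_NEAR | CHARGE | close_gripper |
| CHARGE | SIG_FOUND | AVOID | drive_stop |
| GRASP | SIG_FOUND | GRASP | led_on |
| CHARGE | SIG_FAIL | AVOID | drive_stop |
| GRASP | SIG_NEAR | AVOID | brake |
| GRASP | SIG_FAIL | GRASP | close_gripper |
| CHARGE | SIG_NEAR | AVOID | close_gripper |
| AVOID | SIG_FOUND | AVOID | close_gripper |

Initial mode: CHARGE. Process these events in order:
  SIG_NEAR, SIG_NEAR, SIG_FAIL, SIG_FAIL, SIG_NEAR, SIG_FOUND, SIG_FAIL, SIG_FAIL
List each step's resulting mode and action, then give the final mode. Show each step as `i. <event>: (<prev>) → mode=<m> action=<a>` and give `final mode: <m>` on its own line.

final mode: AVOID

1. SIG_NEAR: (CHARGE) → mode=AVOID action=close_gripper
2. SIG_NEAR: (AVOID) → mode=CHARGE action=close_gripper
3. SIG_FAIL: (CHARGE) → mode=AVOID action=drive_stop
4. SIG_FAIL: (AVOID) → mode=CHARGE action=close_gripper
5. SIG_NEAR: (CHARGE) → mode=AVOID action=close_gripper
6. SIG_FOUND: (AVOID) → mode=AVOID action=close_gripper
7. SIG_FAIL: (AVOID) → mode=CHARGE action=close_gripper
8. SIG_FAIL: (CHARGE) → mode=AVOID action=drive_stop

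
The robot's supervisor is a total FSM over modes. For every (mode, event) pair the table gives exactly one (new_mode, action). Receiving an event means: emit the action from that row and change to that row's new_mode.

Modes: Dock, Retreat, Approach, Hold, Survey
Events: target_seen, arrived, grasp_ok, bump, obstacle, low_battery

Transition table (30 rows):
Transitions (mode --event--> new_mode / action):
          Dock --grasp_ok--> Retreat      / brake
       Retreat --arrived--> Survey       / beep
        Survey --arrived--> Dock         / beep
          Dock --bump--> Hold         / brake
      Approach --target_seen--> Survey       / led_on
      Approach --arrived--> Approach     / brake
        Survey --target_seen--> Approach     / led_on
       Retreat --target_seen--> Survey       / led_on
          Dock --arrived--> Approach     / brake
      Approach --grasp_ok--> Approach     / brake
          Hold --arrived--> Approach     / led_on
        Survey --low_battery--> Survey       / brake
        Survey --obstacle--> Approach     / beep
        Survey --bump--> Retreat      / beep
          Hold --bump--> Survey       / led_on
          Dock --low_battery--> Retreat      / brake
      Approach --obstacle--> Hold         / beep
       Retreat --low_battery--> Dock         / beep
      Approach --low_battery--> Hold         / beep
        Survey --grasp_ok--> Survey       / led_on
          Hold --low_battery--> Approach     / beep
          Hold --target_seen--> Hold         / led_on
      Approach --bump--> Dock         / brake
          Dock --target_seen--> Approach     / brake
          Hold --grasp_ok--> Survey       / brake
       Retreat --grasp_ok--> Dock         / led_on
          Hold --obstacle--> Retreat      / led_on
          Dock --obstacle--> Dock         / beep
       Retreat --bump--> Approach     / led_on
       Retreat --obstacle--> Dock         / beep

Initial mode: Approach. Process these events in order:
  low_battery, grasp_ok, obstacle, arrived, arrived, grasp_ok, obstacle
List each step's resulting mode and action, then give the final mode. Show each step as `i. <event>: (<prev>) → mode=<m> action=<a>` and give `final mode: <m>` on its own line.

final mode: Hold

1. low_battery: (Approach) → mode=Hold action=beep
2. grasp_ok: (Hold) → mode=Survey action=brake
3. obstacle: (Survey) → mode=Approach action=beep
4. arrived: (Approach) → mode=Approach action=brake
5. arrived: (Approach) → mode=Approach action=brake
6. grasp_ok: (Approach) → mode=Approach action=brake
7. obstacle: (Approach) → mode=Hold action=beep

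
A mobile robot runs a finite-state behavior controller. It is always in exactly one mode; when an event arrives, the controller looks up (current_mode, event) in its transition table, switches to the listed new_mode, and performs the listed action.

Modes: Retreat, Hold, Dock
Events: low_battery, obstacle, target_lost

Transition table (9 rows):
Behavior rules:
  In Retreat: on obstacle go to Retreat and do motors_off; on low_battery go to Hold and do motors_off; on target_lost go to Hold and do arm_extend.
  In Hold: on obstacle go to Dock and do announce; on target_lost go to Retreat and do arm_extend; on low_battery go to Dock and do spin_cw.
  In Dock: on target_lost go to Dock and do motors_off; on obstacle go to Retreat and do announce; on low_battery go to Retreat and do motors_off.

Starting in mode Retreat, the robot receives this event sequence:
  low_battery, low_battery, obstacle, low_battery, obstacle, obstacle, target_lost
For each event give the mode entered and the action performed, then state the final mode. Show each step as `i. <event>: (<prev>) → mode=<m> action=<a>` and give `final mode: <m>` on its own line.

final mode: Hold

1. low_battery: (Retreat) → mode=Hold action=motors_off
2. low_battery: (Hold) → mode=Dock action=spin_cw
3. obstacle: (Dock) → mode=Retreat action=announce
4. low_battery: (Retreat) → mode=Hold action=motors_off
5. obstacle: (Hold) → mode=Dock action=announce
6. obstacle: (Dock) → mode=Retreat action=announce
7. target_lost: (Retreat) → mode=Hold action=arm_extend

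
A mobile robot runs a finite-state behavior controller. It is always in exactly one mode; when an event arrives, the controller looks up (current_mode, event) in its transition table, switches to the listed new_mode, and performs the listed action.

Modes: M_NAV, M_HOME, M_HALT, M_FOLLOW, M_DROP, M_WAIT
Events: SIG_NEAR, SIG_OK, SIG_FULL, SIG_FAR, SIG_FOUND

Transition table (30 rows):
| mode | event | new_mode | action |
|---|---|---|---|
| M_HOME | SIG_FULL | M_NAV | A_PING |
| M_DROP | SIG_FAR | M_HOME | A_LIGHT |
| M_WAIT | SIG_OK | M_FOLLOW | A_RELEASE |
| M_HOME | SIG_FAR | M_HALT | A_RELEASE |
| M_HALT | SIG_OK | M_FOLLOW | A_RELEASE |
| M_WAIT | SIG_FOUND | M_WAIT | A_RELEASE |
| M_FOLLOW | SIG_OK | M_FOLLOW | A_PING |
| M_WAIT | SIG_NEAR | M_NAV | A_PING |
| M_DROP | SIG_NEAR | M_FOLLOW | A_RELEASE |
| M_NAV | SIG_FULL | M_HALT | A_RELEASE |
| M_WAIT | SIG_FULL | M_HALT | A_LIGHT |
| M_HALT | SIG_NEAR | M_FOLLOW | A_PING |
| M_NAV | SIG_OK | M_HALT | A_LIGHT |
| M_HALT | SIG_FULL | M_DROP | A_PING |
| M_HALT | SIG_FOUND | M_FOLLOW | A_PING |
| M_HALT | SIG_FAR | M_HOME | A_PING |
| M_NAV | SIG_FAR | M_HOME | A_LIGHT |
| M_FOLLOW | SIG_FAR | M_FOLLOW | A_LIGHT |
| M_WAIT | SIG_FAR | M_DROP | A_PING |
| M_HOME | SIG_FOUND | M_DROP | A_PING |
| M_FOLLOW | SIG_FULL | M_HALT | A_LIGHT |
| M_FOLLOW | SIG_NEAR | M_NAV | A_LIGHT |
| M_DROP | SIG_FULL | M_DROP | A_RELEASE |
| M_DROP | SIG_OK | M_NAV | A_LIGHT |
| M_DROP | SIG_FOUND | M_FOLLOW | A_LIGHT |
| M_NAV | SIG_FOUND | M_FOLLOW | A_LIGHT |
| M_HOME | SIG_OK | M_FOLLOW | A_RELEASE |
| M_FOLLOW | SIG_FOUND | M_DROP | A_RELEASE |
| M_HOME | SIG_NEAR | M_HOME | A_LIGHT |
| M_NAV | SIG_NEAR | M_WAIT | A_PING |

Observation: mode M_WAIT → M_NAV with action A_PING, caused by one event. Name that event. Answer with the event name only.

SIG_NEAR

try SIG_NEAR: (M_WAIT, SIG_NEAR) → (M_NAV, A_PING)  ← matches
try SIG_OK: (M_WAIT, SIG_OK) → (M_FOLLOW, A_RELEASE)
try SIG_FULL: (M_WAIT, SIG_FULL) → (M_HALT, A_LIGHT)
try SIG_FAR: (M_WAIT, SIG_FAR) → (M_DROP, A_PING)
try SIG_FOUND: (M_WAIT, SIG_FOUND) → (M_WAIT, A_RELEASE)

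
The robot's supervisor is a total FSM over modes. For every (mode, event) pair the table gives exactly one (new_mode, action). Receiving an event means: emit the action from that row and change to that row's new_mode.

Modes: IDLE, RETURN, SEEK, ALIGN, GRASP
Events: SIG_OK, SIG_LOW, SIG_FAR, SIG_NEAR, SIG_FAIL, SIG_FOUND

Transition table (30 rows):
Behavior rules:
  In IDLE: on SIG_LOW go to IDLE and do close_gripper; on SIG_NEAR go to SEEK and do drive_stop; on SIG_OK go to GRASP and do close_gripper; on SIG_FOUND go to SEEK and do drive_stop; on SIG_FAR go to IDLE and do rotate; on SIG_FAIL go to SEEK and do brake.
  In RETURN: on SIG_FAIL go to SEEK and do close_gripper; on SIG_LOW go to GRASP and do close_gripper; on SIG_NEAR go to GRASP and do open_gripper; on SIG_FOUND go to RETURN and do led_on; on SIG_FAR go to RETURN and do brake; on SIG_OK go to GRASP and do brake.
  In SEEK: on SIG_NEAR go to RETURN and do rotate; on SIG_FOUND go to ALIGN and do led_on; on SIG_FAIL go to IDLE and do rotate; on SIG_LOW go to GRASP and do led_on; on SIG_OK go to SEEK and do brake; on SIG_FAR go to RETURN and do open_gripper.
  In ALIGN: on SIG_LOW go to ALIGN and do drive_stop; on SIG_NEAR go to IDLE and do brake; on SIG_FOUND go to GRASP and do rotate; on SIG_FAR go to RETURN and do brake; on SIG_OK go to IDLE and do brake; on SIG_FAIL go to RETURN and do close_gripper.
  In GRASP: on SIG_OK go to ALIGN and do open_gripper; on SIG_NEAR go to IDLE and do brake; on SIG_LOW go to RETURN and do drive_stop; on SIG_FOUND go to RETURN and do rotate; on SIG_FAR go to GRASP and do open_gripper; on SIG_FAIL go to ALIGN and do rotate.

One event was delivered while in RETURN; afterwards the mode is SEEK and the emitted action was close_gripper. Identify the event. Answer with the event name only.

SIG_FAIL

try SIG_OK: (RETURN, SIG_OK) → (GRASP, brake)
try SIG_LOW: (RETURN, SIG_LOW) → (GRASP, close_gripper)
try SIG_FAR: (RETURN, SIG_FAR) → (RETURN, brake)
try SIG_NEAR: (RETURN, SIG_NEAR) → (GRASP, open_gripper)
try SIG_FAIL: (RETURN, SIG_FAIL) → (SEEK, close_gripper)  ← matches
try SIG_FOUND: (RETURN, SIG_FOUND) → (RETURN, led_on)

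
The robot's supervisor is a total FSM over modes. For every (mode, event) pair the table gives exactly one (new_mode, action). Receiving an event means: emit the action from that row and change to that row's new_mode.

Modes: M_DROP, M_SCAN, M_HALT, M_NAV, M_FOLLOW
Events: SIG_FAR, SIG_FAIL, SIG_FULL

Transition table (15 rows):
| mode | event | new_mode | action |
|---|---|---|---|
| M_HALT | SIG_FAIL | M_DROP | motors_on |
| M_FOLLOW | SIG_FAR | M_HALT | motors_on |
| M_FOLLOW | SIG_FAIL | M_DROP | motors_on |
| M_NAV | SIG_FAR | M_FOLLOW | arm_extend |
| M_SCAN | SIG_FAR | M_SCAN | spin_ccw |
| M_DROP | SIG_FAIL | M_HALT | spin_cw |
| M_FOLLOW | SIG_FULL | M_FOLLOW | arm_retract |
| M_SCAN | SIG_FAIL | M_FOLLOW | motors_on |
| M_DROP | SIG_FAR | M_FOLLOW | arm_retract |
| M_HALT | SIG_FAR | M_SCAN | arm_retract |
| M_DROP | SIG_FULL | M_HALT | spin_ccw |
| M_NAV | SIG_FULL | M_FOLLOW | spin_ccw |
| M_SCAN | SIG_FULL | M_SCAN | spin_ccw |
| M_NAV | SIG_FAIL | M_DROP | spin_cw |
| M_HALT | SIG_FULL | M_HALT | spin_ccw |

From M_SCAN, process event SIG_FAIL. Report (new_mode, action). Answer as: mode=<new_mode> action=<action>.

mode=M_FOLLOW action=motors_on

current mode = M_SCAN; filter table to that mode:
  (M_SCAN, SIG_FAR) → (M_SCAN, spin_ccw)
  (M_SCAN, SIG_FAIL) → (M_FOLLOW, motors_on)  ← event matches
  (M_SCAN, SIG_FULL) → (M_SCAN, spin_ccw)
event = SIG_FAIL selects (M_FOLLOW, motors_on)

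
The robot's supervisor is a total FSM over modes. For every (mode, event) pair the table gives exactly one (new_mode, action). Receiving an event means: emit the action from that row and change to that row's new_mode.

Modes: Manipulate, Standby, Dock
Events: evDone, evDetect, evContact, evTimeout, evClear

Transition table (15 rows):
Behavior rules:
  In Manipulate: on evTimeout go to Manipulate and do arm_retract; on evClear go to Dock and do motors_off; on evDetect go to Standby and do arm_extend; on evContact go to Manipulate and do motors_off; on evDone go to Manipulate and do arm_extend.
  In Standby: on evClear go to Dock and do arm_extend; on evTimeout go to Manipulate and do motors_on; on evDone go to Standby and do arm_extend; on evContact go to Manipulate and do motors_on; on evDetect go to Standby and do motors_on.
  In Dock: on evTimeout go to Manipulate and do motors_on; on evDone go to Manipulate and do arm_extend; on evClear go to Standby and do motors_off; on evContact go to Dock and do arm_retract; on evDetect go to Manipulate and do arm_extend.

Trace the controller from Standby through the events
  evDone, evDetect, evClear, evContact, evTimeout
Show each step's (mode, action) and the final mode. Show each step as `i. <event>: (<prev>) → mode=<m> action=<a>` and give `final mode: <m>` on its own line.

1. evDone: (Standby) → mode=Standby action=arm_extend
2. evDetect: (Standby) → mode=Standby action=motors_on
3. evClear: (Standby) → mode=Dock action=arm_extend
4. evContact: (Dock) → mode=Dock action=arm_retract
5. evTimeout: (Dock) → mode=Manipulate action=motors_on

final mode: Manipulate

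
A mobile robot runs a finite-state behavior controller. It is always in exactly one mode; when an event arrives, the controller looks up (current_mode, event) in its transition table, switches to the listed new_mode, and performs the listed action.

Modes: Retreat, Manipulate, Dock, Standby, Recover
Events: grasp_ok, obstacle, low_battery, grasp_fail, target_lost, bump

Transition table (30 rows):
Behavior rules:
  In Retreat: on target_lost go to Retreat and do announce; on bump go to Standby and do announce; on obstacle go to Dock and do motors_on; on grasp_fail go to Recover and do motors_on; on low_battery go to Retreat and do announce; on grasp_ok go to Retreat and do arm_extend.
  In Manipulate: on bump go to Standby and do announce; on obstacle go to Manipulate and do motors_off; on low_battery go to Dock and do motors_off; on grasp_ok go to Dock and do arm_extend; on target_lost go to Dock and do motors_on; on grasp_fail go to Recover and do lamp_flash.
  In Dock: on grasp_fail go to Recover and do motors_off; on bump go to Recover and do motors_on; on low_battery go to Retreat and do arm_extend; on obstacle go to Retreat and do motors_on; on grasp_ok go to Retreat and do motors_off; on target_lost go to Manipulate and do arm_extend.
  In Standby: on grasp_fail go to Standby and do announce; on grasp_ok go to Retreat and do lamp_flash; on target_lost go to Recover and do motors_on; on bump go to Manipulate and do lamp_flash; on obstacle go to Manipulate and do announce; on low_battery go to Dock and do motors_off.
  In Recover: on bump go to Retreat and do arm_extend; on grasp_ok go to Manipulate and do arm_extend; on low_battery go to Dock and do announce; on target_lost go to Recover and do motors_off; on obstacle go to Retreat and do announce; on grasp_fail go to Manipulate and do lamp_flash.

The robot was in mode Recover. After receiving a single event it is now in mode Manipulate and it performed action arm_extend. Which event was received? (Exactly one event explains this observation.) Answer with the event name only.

try grasp_ok: (Recover, grasp_ok) → (Manipulate, arm_extend)  ← matches
try obstacle: (Recover, obstacle) → (Retreat, announce)
try low_battery: (Recover, low_battery) → (Dock, announce)
try grasp_fail: (Recover, grasp_fail) → (Manipulate, lamp_flash)
try target_lost: (Recover, target_lost) → (Recover, motors_off)
try bump: (Recover, bump) → (Retreat, arm_extend)

grasp_ok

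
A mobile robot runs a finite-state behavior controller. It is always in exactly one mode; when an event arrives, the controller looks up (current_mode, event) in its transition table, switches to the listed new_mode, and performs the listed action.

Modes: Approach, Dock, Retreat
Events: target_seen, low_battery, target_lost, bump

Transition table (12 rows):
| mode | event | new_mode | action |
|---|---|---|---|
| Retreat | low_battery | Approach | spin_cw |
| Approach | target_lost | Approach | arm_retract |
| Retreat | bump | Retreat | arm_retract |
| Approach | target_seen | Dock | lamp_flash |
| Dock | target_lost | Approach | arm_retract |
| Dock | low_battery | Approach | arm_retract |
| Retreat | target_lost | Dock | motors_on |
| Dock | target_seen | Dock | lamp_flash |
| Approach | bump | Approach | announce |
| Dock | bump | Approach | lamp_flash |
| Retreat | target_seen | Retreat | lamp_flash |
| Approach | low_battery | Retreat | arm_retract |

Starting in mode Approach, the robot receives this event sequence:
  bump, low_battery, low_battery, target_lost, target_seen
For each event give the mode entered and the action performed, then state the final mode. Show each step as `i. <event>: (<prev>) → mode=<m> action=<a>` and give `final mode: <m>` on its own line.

final mode: Dock

1. bump: (Approach) → mode=Approach action=announce
2. low_battery: (Approach) → mode=Retreat action=arm_retract
3. low_battery: (Retreat) → mode=Approach action=spin_cw
4. target_lost: (Approach) → mode=Approach action=arm_retract
5. target_seen: (Approach) → mode=Dock action=lamp_flash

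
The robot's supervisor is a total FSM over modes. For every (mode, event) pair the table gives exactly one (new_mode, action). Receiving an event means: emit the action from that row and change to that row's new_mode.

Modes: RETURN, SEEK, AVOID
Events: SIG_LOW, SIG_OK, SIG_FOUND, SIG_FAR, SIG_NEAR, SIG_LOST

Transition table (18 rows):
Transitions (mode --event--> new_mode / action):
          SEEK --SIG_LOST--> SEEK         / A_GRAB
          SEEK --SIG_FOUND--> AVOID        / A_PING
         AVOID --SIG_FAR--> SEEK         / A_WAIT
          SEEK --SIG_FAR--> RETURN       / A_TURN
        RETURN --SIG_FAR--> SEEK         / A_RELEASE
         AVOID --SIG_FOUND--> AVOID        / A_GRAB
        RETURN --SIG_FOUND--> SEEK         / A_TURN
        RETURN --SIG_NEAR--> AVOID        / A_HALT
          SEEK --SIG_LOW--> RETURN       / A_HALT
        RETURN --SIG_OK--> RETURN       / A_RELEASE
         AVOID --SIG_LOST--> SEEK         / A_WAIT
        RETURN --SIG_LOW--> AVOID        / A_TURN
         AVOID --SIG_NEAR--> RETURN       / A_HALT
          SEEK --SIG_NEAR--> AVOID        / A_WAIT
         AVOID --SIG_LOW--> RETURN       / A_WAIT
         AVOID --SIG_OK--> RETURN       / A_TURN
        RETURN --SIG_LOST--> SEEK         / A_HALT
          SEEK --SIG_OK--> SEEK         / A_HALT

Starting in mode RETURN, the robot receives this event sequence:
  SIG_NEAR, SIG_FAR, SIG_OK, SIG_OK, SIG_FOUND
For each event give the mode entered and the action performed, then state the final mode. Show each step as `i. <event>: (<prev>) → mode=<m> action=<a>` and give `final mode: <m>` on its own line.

1. SIG_NEAR: (RETURN) → mode=AVOID action=A_HALT
2. SIG_FAR: (AVOID) → mode=SEEK action=A_WAIT
3. SIG_OK: (SEEK) → mode=SEEK action=A_HALT
4. SIG_OK: (SEEK) → mode=SEEK action=A_HALT
5. SIG_FOUND: (SEEK) → mode=AVOID action=A_PING

final mode: AVOID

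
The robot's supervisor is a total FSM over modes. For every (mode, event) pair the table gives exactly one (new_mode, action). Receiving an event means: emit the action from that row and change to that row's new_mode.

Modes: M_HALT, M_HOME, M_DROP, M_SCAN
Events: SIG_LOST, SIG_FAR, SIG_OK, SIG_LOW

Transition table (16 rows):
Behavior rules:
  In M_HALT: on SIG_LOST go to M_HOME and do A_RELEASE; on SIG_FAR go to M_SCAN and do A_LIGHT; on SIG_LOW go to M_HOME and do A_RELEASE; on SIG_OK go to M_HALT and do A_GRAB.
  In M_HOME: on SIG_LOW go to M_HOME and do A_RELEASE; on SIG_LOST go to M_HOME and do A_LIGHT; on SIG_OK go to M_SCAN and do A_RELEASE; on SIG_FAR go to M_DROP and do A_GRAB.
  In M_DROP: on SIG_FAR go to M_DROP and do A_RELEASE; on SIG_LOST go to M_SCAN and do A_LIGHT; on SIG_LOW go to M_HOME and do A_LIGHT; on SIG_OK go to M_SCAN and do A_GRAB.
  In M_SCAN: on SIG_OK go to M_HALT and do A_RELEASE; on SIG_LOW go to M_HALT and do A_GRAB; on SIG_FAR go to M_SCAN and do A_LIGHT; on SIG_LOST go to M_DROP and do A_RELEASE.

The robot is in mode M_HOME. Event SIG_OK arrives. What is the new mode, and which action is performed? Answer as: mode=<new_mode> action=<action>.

mode=M_SCAN action=A_RELEASE

current mode = M_HOME; filter table to that mode:
  (M_HOME, SIG_LOW) → (M_HOME, A_RELEASE)
  (M_HOME, SIG_LOST) → (M_HOME, A_LIGHT)
  (M_HOME, SIG_OK) → (M_SCAN, A_RELEASE)  ← event matches
  (M_HOME, SIG_FAR) → (M_DROP, A_GRAB)
event = SIG_OK selects (M_SCAN, A_RELEASE)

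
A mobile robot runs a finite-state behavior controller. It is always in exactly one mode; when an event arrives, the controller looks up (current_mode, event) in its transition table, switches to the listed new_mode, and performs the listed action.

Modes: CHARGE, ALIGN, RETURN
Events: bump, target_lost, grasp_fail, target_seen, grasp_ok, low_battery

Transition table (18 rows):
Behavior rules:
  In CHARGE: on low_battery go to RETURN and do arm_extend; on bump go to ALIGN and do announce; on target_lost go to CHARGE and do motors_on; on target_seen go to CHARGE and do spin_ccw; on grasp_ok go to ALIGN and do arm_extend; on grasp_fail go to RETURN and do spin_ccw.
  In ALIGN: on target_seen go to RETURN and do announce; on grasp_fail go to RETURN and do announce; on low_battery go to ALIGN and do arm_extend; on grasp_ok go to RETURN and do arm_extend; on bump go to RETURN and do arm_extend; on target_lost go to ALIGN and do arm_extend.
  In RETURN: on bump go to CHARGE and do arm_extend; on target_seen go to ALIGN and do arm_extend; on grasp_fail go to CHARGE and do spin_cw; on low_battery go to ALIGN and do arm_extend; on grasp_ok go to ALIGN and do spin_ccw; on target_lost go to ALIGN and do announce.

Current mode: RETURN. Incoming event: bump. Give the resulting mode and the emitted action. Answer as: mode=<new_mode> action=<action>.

mode=CHARGE action=arm_extend

current mode = RETURN; filter table to that mode:
  (RETURN, bump) → (CHARGE, arm_extend)  ← event matches
  (RETURN, target_seen) → (ALIGN, arm_extend)
  (RETURN, grasp_fail) → (CHARGE, spin_cw)
  (RETURN, low_battery) → (ALIGN, arm_extend)
  (RETURN, grasp_ok) → (ALIGN, spin_ccw)
  (RETURN, target_lost) → (ALIGN, announce)
event = bump selects (CHARGE, arm_extend)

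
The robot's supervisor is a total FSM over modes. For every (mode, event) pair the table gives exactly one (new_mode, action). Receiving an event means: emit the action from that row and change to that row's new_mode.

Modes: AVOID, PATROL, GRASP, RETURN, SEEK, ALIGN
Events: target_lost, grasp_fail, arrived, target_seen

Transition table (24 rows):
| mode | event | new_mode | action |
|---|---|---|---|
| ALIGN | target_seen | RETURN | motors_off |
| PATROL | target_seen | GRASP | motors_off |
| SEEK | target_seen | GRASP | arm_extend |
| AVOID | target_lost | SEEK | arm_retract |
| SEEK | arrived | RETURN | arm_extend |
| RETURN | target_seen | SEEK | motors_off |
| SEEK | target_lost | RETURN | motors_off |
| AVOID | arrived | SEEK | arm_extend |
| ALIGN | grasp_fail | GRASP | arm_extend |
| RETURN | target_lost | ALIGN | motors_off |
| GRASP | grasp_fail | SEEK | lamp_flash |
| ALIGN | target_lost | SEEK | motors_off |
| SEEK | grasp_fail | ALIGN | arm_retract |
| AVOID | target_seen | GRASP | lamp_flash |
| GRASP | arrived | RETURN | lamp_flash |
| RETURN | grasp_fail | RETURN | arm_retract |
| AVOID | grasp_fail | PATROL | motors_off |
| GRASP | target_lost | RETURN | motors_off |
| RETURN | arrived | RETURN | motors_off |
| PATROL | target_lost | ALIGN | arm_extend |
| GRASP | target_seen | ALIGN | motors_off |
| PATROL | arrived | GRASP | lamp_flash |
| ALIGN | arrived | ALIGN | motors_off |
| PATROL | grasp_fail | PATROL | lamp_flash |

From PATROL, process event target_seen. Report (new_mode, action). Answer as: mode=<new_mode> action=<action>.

current mode = PATROL; filter table to that mode:
  (PATROL, target_seen) → (GRASP, motors_off)  ← event matches
  (PATROL, target_lost) → (ALIGN, arm_extend)
  (PATROL, arrived) → (GRASP, lamp_flash)
  (PATROL, grasp_fail) → (PATROL, lamp_flash)
event = target_seen selects (GRASP, motors_off)

mode=GRASP action=motors_off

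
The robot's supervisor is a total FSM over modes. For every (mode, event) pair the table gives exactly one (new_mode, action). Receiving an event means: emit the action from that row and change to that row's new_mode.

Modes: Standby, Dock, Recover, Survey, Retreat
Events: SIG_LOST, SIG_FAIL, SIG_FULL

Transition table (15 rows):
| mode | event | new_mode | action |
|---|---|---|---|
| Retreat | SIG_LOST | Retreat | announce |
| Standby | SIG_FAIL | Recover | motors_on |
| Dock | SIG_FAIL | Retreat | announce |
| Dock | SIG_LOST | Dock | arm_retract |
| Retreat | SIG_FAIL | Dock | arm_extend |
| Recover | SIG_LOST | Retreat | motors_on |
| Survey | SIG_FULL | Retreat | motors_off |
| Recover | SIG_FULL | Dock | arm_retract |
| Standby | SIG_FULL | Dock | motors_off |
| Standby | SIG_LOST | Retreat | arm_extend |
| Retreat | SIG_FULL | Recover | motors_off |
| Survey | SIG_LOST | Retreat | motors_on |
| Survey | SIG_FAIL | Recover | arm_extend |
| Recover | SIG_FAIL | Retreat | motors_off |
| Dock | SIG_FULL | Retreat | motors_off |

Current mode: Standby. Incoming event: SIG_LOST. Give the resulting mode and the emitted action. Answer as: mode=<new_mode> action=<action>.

mode=Retreat action=arm_extend

current mode = Standby; filter table to that mode:
  (Standby, SIG_FAIL) → (Recover, motors_on)
  (Standby, SIG_FULL) → (Dock, motors_off)
  (Standby, SIG_LOST) → (Retreat, arm_extend)  ← event matches
event = SIG_LOST selects (Retreat, arm_extend)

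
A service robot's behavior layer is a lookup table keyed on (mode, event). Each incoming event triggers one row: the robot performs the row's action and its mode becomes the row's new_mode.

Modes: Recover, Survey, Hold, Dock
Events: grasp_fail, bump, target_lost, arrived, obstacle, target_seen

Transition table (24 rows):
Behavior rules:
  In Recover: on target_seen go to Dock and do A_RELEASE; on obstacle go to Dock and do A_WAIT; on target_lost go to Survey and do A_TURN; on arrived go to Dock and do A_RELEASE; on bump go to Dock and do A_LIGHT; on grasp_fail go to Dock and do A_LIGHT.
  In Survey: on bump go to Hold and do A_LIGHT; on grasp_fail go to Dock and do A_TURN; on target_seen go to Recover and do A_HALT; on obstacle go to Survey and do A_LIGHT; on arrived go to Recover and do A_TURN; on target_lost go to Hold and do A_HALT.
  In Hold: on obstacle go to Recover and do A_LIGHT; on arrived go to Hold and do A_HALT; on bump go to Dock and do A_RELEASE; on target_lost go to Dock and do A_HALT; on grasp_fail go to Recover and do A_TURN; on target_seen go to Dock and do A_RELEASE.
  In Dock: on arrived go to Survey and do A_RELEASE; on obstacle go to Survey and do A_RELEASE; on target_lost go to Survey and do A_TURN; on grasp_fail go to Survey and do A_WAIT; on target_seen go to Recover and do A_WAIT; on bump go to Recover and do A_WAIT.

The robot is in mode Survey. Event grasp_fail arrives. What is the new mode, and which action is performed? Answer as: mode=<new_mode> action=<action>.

mode=Dock action=A_TURN

current mode = Survey; filter table to that mode:
  (Survey, bump) → (Hold, A_LIGHT)
  (Survey, grasp_fail) → (Dock, A_TURN)  ← event matches
  (Survey, target_seen) → (Recover, A_HALT)
  (Survey, obstacle) → (Survey, A_LIGHT)
  (Survey, arrived) → (Recover, A_TURN)
  (Survey, target_lost) → (Hold, A_HALT)
event = grasp_fail selects (Dock, A_TURN)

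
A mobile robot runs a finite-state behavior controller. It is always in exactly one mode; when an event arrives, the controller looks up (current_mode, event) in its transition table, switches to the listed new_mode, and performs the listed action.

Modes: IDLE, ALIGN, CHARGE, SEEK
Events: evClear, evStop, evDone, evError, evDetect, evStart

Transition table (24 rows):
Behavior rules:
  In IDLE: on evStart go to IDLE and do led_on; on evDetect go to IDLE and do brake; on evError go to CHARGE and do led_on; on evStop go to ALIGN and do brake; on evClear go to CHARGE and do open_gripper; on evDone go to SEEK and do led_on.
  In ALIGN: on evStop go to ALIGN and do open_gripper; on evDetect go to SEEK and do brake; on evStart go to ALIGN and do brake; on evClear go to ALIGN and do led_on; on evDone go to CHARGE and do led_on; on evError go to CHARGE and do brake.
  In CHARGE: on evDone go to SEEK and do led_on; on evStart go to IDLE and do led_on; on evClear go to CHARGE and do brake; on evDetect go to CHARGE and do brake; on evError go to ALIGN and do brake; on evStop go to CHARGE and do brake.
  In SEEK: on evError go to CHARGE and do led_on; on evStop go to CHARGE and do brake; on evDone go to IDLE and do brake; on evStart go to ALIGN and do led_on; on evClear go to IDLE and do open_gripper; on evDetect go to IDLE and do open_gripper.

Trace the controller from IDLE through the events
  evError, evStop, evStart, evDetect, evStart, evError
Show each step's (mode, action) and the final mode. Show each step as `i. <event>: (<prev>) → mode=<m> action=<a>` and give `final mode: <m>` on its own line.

1. evError: (IDLE) → mode=CHARGE action=led_on
2. evStop: (CHARGE) → mode=CHARGE action=brake
3. evStart: (CHARGE) → mode=IDLE action=led_on
4. evDetect: (IDLE) → mode=IDLE action=brake
5. evStart: (IDLE) → mode=IDLE action=led_on
6. evError: (IDLE) → mode=CHARGE action=led_on

final mode: CHARGE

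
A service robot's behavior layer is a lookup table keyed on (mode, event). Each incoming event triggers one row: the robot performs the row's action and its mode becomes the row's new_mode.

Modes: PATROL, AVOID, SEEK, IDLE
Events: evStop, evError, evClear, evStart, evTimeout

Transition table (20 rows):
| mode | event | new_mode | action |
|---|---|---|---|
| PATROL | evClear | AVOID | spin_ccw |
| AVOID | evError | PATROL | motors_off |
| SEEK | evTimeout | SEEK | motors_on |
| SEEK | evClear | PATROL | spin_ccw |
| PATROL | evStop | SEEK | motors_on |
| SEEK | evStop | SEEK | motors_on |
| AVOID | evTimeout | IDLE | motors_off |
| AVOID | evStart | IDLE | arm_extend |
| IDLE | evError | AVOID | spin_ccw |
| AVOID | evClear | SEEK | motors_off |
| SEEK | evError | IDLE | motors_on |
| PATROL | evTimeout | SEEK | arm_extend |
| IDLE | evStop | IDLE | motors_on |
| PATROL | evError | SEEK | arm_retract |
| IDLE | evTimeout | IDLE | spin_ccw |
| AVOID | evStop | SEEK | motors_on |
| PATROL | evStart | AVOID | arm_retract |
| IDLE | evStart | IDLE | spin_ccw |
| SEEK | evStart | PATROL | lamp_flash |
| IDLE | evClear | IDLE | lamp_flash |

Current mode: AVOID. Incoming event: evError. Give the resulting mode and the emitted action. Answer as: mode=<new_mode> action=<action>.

mode=PATROL action=motors_off

current mode = AVOID; filter table to that mode:
  (AVOID, evError) → (PATROL, motors_off)  ← event matches
  (AVOID, evTimeout) → (IDLE, motors_off)
  (AVOID, evStart) → (IDLE, arm_extend)
  (AVOID, evClear) → (SEEK, motors_off)
  (AVOID, evStop) → (SEEK, motors_on)
event = evError selects (PATROL, motors_off)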